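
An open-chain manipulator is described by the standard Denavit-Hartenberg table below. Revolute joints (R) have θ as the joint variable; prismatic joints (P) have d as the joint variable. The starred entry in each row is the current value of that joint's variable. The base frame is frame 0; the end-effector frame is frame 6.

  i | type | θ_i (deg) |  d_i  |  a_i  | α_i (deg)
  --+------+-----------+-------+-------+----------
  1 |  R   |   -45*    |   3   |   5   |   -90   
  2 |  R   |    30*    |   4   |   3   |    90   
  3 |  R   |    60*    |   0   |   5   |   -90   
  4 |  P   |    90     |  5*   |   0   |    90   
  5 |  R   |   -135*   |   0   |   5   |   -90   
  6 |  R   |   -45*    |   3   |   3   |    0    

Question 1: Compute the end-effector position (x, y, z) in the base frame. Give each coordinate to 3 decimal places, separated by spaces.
after link 1: o_1 = (3.5355, -3.5355, 3.0000)
after link 2: o_2 = (8.2011, -2.5442, 1.5000)
after link 3: o_3 = (12.7939, -1.0133, 0.2500)
after link 4: o_4 = (11.9100, 3.4061, 2.4151)
after link 5: o_5 = (13.7850, -0.9689, 3.9460)
after link 6: o_6 = (16.1540, -3.3005, 1.3095)

16.154 -3.301 1.310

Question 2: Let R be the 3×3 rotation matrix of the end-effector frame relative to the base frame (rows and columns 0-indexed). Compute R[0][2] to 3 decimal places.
-0.125

End-effector z-axis (col 2 of R) = (-0.1250,-0.3750,-0.9186)
R[0][2] = -0.1250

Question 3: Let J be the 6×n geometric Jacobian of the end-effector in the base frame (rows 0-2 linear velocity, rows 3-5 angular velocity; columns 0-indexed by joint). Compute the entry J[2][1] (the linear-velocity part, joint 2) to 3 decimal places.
axis z_1 = (0.7071,0.7071,0.0000); lever o_n−o_1 = (12.6185,0.2350,-1.6905)
cross product → J_v[:, 1] = (-1.1954,1.1954,-8.7564)
J_ω[:, 1] = z_1
entry J[2][1] = -8.7564

-8.756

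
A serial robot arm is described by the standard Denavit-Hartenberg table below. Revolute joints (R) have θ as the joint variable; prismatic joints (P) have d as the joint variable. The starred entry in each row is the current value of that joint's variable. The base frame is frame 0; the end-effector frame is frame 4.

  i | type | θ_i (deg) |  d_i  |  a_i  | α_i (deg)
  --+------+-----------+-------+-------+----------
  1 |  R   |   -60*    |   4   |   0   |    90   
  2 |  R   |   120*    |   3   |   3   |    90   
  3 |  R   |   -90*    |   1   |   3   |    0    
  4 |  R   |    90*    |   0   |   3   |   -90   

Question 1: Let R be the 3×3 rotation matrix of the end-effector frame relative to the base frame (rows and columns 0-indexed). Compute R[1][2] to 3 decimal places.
End-effector z-axis (col 2 of R) = (-0.8660,-0.5000,0.0000)
R[1][2] = -0.5000

-0.500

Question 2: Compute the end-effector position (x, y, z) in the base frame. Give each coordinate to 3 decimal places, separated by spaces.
-1.067 1.848 9.696

after link 1: o_1 = (0.0000, 0.0000, 4.0000)
after link 2: o_2 = (-3.3481, -0.2010, 6.5981)
after link 3: o_3 = (-0.3170, 0.5490, 7.0981)
after link 4: o_4 = (-1.0670, 1.8481, 9.6962)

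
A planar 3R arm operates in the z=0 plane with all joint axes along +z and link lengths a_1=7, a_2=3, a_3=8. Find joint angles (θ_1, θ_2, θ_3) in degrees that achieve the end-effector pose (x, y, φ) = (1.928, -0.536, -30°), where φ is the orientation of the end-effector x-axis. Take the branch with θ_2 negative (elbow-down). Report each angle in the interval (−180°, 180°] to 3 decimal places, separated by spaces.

wrist centre = target − a_3·(cos φ, sin φ) = (-5.0002, 3.4640)
cos θ_2 = (37.0013−7²−3²)/(2·7·3) = -0.5000; θ_2 = -119.9979° (elbow-down)
β = atan2(3.4640,-5.0002) = 145.2869°; ψ = atan2(-2.5981,5.5001) = -25.2851°
θ_1 = β − ψ = 170.5720°
θ_3 = φ − θ_1 − θ_2 = -80.5740° (wrapped to (-180°,180°])

170.572 -119.998 -80.574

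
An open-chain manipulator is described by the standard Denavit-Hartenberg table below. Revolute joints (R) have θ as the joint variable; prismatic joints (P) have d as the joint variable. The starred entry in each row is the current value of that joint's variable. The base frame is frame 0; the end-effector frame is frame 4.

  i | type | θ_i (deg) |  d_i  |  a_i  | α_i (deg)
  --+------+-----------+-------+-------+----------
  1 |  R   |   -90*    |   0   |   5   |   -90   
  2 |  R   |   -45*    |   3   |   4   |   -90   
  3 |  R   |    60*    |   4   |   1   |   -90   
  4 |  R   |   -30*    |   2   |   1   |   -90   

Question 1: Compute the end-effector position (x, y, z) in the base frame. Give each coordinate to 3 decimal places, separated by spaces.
after link 1: o_1 = (0.0000, -5.0000, 0.0000)
after link 2: o_2 = (3.0000, -7.8284, 2.8284)
after link 3: o_3 = (2.1340, -11.0104, 0.3536)
after link 4: o_4 = (0.3840, -10.4454, -0.9186)

0.384 -10.445 -0.919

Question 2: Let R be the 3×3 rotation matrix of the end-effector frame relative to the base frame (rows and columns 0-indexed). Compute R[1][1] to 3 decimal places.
-0.612

End-effector y-axis (col 1 of R) = (0.5000,-0.6124,0.6124)
R[1][1] = -0.6124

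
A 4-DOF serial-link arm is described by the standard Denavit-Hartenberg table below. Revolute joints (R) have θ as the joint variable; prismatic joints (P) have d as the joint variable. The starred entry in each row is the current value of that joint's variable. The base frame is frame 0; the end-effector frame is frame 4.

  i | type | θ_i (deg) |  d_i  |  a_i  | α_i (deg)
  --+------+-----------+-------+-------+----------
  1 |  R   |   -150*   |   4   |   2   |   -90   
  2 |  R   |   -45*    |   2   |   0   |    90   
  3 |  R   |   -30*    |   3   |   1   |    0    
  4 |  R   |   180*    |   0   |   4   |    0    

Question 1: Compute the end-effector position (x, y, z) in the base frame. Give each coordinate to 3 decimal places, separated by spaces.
3.446 -2.052 4.284

after link 1: o_1 = (-1.7321, -1.0000, 4.0000)
after link 2: o_2 = (-0.7321, -2.7321, 4.0000)
after link 3: o_3 = (0.3247, -1.5446, 6.7337)
after link 4: o_4 = (3.4461, -2.0519, 4.2842)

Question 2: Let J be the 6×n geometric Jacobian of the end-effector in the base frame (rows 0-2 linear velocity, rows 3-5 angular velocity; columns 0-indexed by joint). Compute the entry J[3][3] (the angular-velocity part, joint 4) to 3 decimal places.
axis z_3 = (0.6124,0.3536,0.7071); lever o_n−o_3 = (3.1213,-0.5073,-2.4495)
cross product → J_v[:, 3] = (-0.5073,3.7071,-1.4142)
J_ω[:, 3] = z_3
entry J[3][3] = 0.6124

0.612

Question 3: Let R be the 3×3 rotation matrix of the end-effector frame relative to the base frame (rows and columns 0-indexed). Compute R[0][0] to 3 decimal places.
End-effector x-axis (col 0 of R) = (0.7803,-0.1268,-0.6124)
R[0][0] = 0.7803

0.780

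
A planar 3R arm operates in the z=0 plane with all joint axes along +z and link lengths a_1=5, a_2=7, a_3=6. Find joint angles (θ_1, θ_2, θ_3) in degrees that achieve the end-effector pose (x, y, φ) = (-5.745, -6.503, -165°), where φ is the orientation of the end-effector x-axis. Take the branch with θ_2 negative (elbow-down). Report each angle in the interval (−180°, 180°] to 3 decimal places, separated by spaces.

wrist centre = target − a_3·(cos φ, sin φ) = (0.0506, -4.9501)
cos θ_2 = (24.5059−5²−7²)/(2·5·7) = -0.7071; θ_2 = -134.9961° (elbow-down)
β = atan2(-4.9501,0.0506) = -89.4149°; ψ = atan2(-4.9501,0.0506) = -89.4145°
θ_1 = β − ψ = -0.0004°
θ_3 = φ − θ_1 − θ_2 = -30.0035° (wrapped to (-180°,180°])

-0.000 -134.996 -30.004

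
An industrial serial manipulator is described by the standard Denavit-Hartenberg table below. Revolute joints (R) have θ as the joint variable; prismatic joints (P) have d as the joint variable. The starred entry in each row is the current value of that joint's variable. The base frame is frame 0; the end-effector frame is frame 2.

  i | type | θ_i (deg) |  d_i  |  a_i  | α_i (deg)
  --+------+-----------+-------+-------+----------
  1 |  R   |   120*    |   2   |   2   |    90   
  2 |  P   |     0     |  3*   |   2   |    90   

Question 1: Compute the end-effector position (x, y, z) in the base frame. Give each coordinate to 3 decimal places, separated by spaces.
after link 1: o_1 = (-1.0000, 1.7321, 2.0000)
after link 2: o_2 = (0.5981, 4.9641, 2.0000)

0.598 4.964 2.000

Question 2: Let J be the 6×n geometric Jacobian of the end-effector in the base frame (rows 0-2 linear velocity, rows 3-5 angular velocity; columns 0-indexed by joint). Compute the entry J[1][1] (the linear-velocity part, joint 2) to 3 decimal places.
prismatic axis z_1 = (0.8660,0.5000,0.0000)
J_v[:, 1] = z_1; J_ω[:, 1] = (0,0,0)
entry J[1][1] = 0.5000

0.500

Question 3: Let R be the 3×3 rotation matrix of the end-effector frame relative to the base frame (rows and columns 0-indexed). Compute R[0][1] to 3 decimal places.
0.866

End-effector y-axis (col 1 of R) = (0.8660,0.5000,0.0000)
R[0][1] = 0.8660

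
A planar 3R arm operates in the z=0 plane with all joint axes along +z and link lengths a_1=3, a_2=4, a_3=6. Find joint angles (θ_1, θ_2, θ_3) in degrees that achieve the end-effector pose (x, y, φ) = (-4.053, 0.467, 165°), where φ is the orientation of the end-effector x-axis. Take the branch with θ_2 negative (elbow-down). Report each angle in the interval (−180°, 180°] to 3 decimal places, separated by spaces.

71.132 -149.998 -116.134

wrist centre = target − a_3·(cos φ, sin φ) = (1.7426, -1.0859)
cos θ_2 = (4.2157−3²−4²)/(2·3·4) = -0.8660; θ_2 = -149.9985° (elbow-down)
β = atan2(-1.0859,1.7426) = -31.9301°; ψ = atan2(-2.0001,-0.4640) = -103.0623°
θ_1 = β − ψ = 71.1322°
θ_3 = φ − θ_1 − θ_2 = -116.1337° (wrapped to (-180°,180°])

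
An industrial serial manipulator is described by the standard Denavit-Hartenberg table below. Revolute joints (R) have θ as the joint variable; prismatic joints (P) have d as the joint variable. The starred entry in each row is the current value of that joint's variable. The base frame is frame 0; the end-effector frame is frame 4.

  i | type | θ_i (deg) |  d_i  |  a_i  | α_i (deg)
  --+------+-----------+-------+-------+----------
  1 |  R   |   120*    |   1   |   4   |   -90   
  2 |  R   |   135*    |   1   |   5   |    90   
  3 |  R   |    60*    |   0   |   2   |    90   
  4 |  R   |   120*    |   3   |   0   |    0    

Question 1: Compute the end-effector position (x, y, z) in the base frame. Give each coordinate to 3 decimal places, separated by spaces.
-0.027 -2.417 -5.080

after link 1: o_1 = (-2.0000, 3.4641, 1.0000)
after link 2: o_2 = (-1.0983, -0.0978, -2.5355)
after link 3: o_3 = (-2.2447, -1.5762, -3.2426)
after link 4: o_4 = (-0.0271, -2.4171, -5.0798)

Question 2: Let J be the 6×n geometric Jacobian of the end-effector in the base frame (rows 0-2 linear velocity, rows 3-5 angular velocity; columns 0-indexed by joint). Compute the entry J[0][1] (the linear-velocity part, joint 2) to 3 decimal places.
3.040

axis z_1 = (-0.8660,-0.5000,0.0000); lever o_n−o_1 = (1.9729,-5.8813,-6.0798)
cross product → J_v[:, 1] = (3.0399,-5.2652,6.0798)
J_ω[:, 1] = z_1
entry J[0][1] = 3.0399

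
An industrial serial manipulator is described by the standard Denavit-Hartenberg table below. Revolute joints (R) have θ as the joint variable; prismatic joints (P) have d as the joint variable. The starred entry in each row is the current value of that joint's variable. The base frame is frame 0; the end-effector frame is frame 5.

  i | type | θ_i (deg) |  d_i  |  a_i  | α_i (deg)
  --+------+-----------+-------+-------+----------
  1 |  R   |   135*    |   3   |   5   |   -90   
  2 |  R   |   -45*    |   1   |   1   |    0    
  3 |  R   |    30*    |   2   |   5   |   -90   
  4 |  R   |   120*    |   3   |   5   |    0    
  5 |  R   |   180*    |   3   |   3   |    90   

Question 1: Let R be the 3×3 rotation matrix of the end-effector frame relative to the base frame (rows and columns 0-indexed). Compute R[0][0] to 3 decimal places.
-0.954

End-effector x-axis (col 0 of R) = (-0.9539,-0.2709,0.1294)
R[0][0] = -0.9539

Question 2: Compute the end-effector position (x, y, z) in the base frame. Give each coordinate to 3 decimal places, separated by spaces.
after link 1: o_1 = (-3.5355, 3.5355, 3.0000)
after link 2: o_2 = (-4.7426, 3.3284, 3.7071)
after link 3: o_3 = (-9.5719, 5.3293, 5.0012)
after link 4: o_4 = (-5.3516, 7.2326, 1.4564)
after link 5: o_5 = (-8.7622, 6.9691, -1.0532)

-8.762 6.969 -1.053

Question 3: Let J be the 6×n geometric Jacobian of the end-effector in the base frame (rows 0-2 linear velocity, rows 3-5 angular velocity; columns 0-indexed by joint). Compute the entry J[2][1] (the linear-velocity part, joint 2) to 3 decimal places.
-6.124

axis z_1 = (-0.7071,-0.7071,0.0000); lever o_n−o_1 = (-5.2267,3.4336,-4.0532)
cross product → J_v[:, 1] = (2.8660,-2.8660,-6.1237)
J_ω[:, 1] = z_1
entry J[2][1] = -6.1237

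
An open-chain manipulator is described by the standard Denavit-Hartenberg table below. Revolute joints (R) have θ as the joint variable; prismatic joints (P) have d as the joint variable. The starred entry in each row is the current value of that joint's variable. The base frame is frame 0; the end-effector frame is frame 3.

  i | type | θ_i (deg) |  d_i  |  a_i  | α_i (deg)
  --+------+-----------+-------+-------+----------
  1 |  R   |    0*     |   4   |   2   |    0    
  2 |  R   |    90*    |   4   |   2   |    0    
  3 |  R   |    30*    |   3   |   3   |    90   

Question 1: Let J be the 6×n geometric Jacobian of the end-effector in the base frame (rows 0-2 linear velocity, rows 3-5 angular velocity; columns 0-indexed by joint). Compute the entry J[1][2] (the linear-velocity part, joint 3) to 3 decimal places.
-1.500

axis z_2 = (0.0000,0.0000,1.0000); lever o_n−o_2 = (-1.5000,2.5981,3.0000)
cross product → J_v[:, 2] = (-2.5981,-1.5000,0.0000)
J_ω[:, 2] = z_2
entry J[1][2] = -1.5000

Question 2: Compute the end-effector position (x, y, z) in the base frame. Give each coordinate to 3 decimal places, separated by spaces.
0.500 4.598 11.000

after link 1: o_1 = (2.0000, 0.0000, 4.0000)
after link 2: o_2 = (2.0000, 2.0000, 8.0000)
after link 3: o_3 = (0.5000, 4.5981, 11.0000)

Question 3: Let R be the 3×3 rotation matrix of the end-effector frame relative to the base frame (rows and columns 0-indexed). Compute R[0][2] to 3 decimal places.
End-effector z-axis (col 2 of R) = (0.8660,0.5000,0.0000)
R[0][2] = 0.8660

0.866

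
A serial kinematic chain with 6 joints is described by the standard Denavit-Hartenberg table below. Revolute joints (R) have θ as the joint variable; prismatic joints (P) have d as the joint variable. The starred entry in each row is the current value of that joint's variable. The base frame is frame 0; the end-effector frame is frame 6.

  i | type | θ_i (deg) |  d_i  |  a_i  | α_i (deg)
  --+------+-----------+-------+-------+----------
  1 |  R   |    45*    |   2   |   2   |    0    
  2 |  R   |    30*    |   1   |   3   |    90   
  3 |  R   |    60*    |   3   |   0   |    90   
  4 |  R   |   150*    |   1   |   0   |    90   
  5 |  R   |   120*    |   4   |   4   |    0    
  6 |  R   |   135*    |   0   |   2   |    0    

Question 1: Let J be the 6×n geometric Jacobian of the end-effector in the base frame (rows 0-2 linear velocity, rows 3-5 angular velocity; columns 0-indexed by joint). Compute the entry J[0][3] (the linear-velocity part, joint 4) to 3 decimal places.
3.753

axis z_3 = (0.2241,0.8365,-0.5000); lever o_n−o_3 = (3.2387,3.5664,2.3542)
cross product → J_v[:, 3] = (3.7525,-2.1470,-1.9098)
J_ω[:, 3] = z_3
entry J[0][3] = 3.7525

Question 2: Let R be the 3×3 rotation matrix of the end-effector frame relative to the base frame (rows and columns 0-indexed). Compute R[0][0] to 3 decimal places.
End-effector x-axis (col 0 of R) = (-0.3125,-0.6663,0.6771)
R[0][0] = -0.3125

-0.313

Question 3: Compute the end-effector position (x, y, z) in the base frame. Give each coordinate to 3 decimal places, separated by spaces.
after link 1: o_1 = (1.4142, 1.4142, 2.0000)
after link 2: o_2 = (2.1907, 4.3120, 3.0000)
after link 3: o_3 = (5.0884, 3.5355, 3.0000)
after link 4: o_4 = (5.3126, 4.3721, 2.5000)
after link 5: o_5 = (8.9522, 8.4345, 4.0000)
after link 6: o_6 = (8.3272, 7.1020, 5.3542)

8.327 7.102 5.354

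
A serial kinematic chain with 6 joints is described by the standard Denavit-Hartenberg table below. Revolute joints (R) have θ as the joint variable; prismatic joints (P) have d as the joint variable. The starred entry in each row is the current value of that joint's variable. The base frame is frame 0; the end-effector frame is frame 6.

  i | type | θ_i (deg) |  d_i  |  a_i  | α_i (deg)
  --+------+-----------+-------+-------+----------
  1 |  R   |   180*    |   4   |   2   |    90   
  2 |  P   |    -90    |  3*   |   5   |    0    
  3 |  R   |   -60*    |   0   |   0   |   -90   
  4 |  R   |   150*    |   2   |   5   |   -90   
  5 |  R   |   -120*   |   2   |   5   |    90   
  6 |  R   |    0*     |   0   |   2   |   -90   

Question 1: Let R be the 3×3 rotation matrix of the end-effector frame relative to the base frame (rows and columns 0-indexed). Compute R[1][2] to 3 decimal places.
End-effector z-axis (col 2 of R) = (-0.4330,0.8660,0.2500)
R[1][2] = 0.8660

0.866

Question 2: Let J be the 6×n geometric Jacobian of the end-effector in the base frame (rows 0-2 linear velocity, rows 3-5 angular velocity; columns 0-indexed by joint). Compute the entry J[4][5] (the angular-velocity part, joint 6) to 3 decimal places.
0.433

axis z_5 = (0.8995,0.4330,0.0580); lever o_n−o_5 = (-0.1160,0.5000,-1.9330)
cross product → J_v[:, 5] = (-0.8660,1.7321,0.5000)
J_ω[:, 5] = z_5
entry J[4][5] = 0.4330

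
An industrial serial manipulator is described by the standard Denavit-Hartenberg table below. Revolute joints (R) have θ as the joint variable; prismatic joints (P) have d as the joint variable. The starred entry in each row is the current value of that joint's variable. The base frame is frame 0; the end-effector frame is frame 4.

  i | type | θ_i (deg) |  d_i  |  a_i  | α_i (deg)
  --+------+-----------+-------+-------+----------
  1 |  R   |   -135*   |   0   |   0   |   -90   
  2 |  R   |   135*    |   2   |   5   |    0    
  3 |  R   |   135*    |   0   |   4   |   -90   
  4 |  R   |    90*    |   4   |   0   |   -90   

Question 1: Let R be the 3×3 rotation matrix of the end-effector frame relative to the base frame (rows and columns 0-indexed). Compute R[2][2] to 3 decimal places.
End-effector z-axis (col 2 of R) = (-0.0000,-0.0000,-1.0000)
R[2][2] = -1.0000

-1.000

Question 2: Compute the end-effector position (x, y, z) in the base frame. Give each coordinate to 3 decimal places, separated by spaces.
1.086 -1.743 0.464

after link 1: o_1 = (0.0000, 0.0000, 0.0000)
after link 2: o_2 = (3.9142, 1.0858, -3.5355)
after link 3: o_3 = (3.9142, 1.0858, 0.4645)
after link 4: o_4 = (1.0858, -1.7426, 0.4645)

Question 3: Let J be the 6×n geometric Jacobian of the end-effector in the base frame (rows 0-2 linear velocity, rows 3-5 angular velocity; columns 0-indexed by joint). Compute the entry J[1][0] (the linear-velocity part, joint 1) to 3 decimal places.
axis z_0 = ẑ; lever o_n−o_0 = (1.0858,-1.7426,0.4645)
cross product → J_v[:, 0] = (1.7426,1.0858,-0.0000)
J_ω[:, 0] = z_0
entry J[1][0] = 1.0858

1.086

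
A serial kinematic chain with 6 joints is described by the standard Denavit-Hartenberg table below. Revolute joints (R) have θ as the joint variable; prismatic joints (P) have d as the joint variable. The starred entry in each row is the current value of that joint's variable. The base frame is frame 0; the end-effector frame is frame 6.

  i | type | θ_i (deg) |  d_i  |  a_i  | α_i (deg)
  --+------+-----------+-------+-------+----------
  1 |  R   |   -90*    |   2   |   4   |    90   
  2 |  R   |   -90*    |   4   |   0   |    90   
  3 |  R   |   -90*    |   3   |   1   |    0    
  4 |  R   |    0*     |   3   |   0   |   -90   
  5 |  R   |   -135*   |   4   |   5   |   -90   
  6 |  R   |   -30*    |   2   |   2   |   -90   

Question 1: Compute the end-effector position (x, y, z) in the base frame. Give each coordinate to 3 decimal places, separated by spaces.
-6.346 8.174 -3.000

after link 1: o_1 = (0.0000, -4.0000, 2.0000)
after link 2: o_2 = (-4.0000, -4.0000, 2.0000)
after link 3: o_3 = (-3.0000, -1.0000, 2.0000)
after link 4: o_4 = (-3.0000, 2.0000, 2.0000)
after link 5: o_5 = (-6.5355, 5.5355, -2.0000)
after link 6: o_6 = (-6.3461, 8.1745, -3.0000)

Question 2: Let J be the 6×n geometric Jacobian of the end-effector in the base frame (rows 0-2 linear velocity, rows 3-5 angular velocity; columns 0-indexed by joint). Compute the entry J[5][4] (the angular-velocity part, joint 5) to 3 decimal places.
-1.000

axis z_4 = (-0.0000,-0.0000,-1.0000); lever o_n−o_4 = (-3.3461,6.1745,-5.0000)
cross product → J_v[:, 4] = (6.1745,3.3461,-0.0000)
J_ω[:, 4] = z_4
entry J[5][4] = -1.0000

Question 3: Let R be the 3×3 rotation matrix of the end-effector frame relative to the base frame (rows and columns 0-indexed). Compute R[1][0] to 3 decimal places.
0.612

End-effector x-axis (col 0 of R) = (-0.6124,0.6124,-0.5000)
R[1][0] = 0.6124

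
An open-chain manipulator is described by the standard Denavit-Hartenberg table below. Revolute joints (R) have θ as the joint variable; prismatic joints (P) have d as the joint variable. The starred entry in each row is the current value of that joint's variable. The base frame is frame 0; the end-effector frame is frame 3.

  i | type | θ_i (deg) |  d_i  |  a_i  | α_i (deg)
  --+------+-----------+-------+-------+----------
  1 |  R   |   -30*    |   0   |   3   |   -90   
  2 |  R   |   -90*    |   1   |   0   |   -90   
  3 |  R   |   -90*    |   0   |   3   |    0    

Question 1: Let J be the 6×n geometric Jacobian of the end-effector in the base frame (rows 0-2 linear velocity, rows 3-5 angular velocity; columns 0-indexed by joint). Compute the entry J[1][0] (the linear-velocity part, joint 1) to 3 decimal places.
axis z_0 = ẑ; lever o_n−o_0 = (4.5981,1.9641,0.0000)
cross product → J_v[:, 0] = (-1.9641,4.5981,0.0000)
J_ω[:, 0] = z_0
entry J[1][0] = 4.5981

4.598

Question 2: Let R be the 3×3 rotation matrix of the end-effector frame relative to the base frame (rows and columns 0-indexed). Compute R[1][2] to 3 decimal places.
End-effector z-axis (col 2 of R) = (0.8660,-0.5000,-0.0000)
R[1][2] = -0.5000

-0.500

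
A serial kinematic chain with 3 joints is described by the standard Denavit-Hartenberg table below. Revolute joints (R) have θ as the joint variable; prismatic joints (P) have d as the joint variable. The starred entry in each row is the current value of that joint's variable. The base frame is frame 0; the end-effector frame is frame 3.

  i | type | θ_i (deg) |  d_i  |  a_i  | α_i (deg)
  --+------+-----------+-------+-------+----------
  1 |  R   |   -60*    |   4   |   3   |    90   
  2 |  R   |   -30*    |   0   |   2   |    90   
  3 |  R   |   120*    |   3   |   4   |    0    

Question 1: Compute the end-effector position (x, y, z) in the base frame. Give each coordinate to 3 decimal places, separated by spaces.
-2.250 -3.031 1.402

after link 1: o_1 = (1.5000, -2.5981, 4.0000)
after link 2: o_2 = (2.3660, -4.0981, 3.0000)
after link 3: o_3 = (-2.2500, -3.0311, 1.4019)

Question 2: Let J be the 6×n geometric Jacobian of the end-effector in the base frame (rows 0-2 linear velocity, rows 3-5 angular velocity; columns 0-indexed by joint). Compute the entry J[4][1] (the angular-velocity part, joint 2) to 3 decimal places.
-0.500

axis z_1 = (-0.8660,-0.5000,0.0000); lever o_n−o_1 = (-3.7500,-0.4330,-2.5981)
cross product → J_v[:, 1] = (1.2990,-2.2500,-1.5000)
J_ω[:, 1] = z_1
entry J[4][1] = -0.5000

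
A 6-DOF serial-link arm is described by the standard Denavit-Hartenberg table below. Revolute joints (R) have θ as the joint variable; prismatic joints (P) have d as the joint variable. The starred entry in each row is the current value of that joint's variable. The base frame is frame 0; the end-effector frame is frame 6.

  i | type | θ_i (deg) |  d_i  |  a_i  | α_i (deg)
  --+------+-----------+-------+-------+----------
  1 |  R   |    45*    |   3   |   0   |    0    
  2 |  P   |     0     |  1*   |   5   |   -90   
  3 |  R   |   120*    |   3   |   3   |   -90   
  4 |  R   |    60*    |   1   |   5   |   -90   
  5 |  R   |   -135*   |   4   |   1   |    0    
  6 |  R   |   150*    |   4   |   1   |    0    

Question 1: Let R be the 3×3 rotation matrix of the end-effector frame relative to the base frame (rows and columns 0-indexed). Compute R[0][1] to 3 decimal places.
End-effector y-axis (col 1 of R) = (0.4788,0.7958,-0.3709)
R[0][1] = 0.4788

0.479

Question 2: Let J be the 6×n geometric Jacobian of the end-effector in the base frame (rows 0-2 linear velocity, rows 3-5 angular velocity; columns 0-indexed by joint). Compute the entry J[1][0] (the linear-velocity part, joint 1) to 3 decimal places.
7.035

axis z_0 = ẑ; lever o_n−o_0 = (7.0353,-0.8196,5.8489)
cross product → J_v[:, 0] = (0.8196,7.0353,-0.0000)
J_ω[:, 0] = z_0
entry J[1][0] = 7.0353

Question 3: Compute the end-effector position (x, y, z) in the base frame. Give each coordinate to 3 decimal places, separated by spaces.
7.035 -0.820 5.849

after link 1: o_1 = (0.0000, 0.0000, 3.0000)
after link 2: o_2 = (3.5355, 3.5355, 4.0000)
after link 3: o_3 = (0.3536, 4.5962, 1.4019)
after link 4: o_4 = (1.9192, 0.0381, -0.2631)
after link 5: o_5 = (3.8171, -0.0264, 3.3966)
after link 6: o_6 = (7.0353, -0.8196, 5.8489)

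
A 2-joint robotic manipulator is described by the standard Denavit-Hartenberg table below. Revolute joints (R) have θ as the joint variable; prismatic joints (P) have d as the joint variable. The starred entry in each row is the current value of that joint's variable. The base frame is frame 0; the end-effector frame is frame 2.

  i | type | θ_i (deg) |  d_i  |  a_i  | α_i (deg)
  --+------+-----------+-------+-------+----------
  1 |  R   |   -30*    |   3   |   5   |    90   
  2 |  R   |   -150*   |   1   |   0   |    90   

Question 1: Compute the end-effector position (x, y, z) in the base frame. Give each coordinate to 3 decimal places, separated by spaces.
3.830 -3.366 3.000

after link 1: o_1 = (4.3301, -2.5000, 3.0000)
after link 2: o_2 = (3.8301, -3.3660, 3.0000)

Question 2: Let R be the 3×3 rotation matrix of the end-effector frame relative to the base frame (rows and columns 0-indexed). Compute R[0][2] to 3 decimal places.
-0.433

End-effector z-axis (col 2 of R) = (-0.4330,0.2500,0.8660)
R[0][2] = -0.4330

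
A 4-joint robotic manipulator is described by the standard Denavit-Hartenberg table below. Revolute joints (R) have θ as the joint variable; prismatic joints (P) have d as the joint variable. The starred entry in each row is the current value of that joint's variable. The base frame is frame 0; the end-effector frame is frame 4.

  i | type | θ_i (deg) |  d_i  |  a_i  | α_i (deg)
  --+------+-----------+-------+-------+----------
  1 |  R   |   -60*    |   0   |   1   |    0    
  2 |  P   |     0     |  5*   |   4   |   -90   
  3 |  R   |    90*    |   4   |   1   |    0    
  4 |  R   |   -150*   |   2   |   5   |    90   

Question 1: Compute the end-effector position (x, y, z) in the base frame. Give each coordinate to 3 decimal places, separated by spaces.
after link 1: o_1 = (0.5000, -0.8660, 0.0000)
after link 2: o_2 = (2.5000, -4.3301, 5.0000)
after link 3: o_3 = (5.9641, -2.3301, 4.0000)
after link 4: o_4 = (8.9462, -3.4952, 8.3301)

8.946 -3.495 8.330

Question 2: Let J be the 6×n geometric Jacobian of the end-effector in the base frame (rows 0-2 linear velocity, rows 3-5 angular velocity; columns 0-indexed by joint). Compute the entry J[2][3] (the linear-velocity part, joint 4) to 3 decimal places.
-2.500

axis z_3 = (0.8660,0.5000,0.0000); lever o_n−o_3 = (2.9821,-1.1651,4.3301)
cross product → J_v[:, 3] = (2.1651,-3.7500,-2.5000)
J_ω[:, 3] = z_3
entry J[2][3] = -2.5000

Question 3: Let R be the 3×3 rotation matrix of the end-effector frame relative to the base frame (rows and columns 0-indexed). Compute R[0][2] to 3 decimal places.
End-effector z-axis (col 2 of R) = (-0.4330,0.7500,0.5000)
R[0][2] = -0.4330

-0.433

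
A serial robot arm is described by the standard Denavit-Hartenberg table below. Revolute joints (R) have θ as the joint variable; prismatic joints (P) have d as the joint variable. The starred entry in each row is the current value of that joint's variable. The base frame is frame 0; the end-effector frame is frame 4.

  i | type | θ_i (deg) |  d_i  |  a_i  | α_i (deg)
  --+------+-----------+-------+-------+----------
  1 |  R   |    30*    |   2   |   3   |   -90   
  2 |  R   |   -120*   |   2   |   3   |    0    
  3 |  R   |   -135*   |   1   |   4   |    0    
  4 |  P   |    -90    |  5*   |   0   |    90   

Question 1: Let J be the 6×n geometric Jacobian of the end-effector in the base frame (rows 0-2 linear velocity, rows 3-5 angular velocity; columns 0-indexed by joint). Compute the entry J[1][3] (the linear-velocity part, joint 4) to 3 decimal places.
0.866

prismatic axis z_3 = (-0.5000,0.8660,0.0000)
J_v[:, 3] = z_3; J_ω[:, 3] = (0,0,0)
entry J[1][3] = 0.8660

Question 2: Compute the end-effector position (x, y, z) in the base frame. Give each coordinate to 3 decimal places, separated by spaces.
-3.598 7.161 0.734

after link 1: o_1 = (2.5981, 1.5000, 2.0000)
after link 2: o_2 = (0.2990, 2.4821, 4.5981)
after link 3: o_3 = (-1.0975, 2.8304, 0.7344)
after link 4: o_4 = (-3.5975, 7.1606, 0.7344)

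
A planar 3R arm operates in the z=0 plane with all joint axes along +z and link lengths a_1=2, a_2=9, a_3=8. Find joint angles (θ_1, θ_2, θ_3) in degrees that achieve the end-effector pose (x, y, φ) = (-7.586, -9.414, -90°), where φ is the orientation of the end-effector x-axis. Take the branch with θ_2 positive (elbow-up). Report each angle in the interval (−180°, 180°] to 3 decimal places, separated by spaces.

wrist centre = target − a_3·(cos φ, sin φ) = (-7.5860, -1.4140)
cos θ_2 = (59.5468−2²−9²)/(2·2·9) = -0.7070; θ_2 = 134.9941° (elbow-up)
β = atan2(-1.4140,-7.5860) = -169.4415°; ψ = atan2(6.3646,-4.3633) = 124.4328°
θ_1 = β − ψ = -293.8743°
θ_3 = φ − θ_1 − θ_2 = 68.8802° (wrapped to (-180°,180°])

66.126 134.994 68.880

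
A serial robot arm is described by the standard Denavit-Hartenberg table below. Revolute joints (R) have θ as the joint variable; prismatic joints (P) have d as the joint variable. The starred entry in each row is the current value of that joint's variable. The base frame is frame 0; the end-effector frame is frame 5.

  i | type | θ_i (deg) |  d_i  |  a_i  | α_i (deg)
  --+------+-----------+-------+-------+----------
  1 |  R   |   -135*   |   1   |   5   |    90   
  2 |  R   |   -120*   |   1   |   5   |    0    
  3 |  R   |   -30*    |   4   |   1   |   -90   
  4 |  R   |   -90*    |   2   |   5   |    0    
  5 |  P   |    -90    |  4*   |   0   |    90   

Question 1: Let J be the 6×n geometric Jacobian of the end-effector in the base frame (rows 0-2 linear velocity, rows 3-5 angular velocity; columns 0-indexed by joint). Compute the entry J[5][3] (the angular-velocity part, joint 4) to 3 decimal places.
axis z_3 = (-0.3536,-0.3536,-0.8660); lever o_n−o_3 = (-5.6569,1.4142,-5.1962)
cross product → J_v[:, 3] = (3.0619,3.0619,-2.5000)
J_ω[:, 3] = z_3
entry J[5][3] = -0.8660

-0.866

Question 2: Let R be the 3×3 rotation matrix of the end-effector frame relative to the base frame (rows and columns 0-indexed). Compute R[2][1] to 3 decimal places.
End-effector y-axis (col 1 of R) = (-0.3536,-0.3536,-0.8660)
R[2][1] = -0.8660

-0.866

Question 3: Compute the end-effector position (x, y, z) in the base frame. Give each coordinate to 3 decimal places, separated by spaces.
-10.348 3.794 -9.026

after link 1: o_1 = (-3.5355, -3.5355, 1.0000)
after link 2: o_2 = (-2.4749, -1.0607, -3.3301)
after link 3: o_3 = (-4.6909, 2.3801, -3.8301)
after link 4: o_4 = (-8.9336, 5.2086, -5.5622)
after link 5: o_5 = (-10.3478, 3.7944, -9.0263)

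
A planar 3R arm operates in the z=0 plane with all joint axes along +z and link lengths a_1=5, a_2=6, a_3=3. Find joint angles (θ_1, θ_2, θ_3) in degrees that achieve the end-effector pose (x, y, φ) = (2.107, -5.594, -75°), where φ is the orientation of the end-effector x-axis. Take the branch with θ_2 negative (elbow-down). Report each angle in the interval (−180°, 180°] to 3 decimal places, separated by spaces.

wrist centre = target − a_3·(cos φ, sin φ) = (1.3305, -2.6962)
cos θ_2 = (9.0400−5²−6²)/(2·5·6) = -0.8660; θ_2 = -149.9972° (elbow-down)
β = atan2(-2.6962,1.3305) = -63.7344°; ψ = atan2(-3.0003,-0.1960) = -93.7378°
θ_1 = β − ψ = 30.0034°
θ_3 = φ − θ_1 − θ_2 = 44.9938° (wrapped to (-180°,180°])

30.003 -149.997 44.994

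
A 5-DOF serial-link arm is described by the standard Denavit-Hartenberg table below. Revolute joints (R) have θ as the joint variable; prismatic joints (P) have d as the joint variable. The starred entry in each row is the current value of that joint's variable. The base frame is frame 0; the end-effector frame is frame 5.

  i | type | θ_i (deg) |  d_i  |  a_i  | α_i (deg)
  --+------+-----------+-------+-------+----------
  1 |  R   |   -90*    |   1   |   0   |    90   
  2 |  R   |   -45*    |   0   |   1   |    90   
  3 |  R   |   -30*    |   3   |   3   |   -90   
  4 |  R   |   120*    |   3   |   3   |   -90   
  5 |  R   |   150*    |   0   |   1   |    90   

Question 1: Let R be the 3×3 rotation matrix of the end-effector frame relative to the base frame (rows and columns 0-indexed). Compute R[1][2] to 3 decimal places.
End-effector z-axis (col 2 of R) = (0.6250,0.1531,0.7655)
R[1][2] = 0.1531

0.153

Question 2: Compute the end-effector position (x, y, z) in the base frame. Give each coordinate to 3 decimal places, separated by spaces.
after link 1: o_1 = (0.0000, 0.0000, 1.0000)
after link 2: o_2 = (0.0000, -0.7071, 0.2929)
after link 3: o_3 = (1.5000, -0.4229, -3.6655)
after link 4: o_4 = (-1.8481, -2.4021, -1.9705)
after link 5: o_5 = (-1.1986, -1.9602, -2.5892)

-1.199 -1.960 -2.589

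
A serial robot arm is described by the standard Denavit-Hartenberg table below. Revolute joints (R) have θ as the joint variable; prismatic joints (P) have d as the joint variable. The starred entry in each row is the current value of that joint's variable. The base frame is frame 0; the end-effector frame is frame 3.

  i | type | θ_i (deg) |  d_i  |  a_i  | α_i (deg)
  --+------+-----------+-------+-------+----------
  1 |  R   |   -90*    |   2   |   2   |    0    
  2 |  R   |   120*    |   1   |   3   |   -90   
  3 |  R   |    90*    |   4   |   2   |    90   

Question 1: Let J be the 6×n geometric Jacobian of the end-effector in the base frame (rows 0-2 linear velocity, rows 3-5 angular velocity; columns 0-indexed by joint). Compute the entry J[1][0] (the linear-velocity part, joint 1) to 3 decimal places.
axis z_0 = ẑ; lever o_n−o_0 = (0.5981,2.9641,1.0000)
cross product → J_v[:, 0] = (-2.9641,0.5981,0.0000)
J_ω[:, 0] = z_0
entry J[1][0] = 0.5981

0.598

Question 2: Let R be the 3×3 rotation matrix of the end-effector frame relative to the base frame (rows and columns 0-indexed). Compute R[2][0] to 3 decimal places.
End-effector x-axis (col 0 of R) = (0.0000,0.0000,-1.0000)
R[2][0] = -1.0000

-1.000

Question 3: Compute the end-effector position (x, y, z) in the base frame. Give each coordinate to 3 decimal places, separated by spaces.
0.598 2.964 1.000

after link 1: o_1 = (0.0000, -2.0000, 2.0000)
after link 2: o_2 = (2.5981, -0.5000, 3.0000)
after link 3: o_3 = (0.5981, 2.9641, 1.0000)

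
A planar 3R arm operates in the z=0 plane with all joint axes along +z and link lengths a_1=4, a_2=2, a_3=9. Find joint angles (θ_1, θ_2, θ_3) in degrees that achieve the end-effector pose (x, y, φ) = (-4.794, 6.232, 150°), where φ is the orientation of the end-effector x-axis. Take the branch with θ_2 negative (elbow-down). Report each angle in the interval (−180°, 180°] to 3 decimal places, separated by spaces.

59.997 -119.995 -150.002

wrist centre = target − a_3·(cos φ, sin φ) = (3.0002, 1.7320)
cos θ_2 = (12.0012−4²−2²)/(2·4·2) = -0.4999; θ_2 = -119.9951° (elbow-down)
β = atan2(1.7320,3.0002) = 29.9974°; ψ = atan2(-1.7321,3.0001) = -30.0000°
θ_1 = β − ψ = 59.9974°
θ_3 = φ − θ_1 − θ_2 = -150.0023° (wrapped to (-180°,180°])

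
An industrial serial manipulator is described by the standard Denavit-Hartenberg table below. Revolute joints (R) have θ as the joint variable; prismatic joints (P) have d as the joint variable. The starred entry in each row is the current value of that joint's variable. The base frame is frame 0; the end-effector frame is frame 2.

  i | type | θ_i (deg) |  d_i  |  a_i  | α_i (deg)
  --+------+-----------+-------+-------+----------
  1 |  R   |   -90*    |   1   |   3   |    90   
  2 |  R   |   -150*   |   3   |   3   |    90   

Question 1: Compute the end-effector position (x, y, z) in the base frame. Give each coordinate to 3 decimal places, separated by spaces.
-3.000 -0.402 -0.500

after link 1: o_1 = (0.0000, -3.0000, 1.0000)
after link 2: o_2 = (-3.0000, -0.4019, -0.5000)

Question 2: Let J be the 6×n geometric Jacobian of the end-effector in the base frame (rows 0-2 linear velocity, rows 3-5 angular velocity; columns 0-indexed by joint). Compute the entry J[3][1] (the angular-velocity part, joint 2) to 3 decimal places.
axis z_1 = (-1.0000,-0.0000,0.0000); lever o_n−o_1 = (-3.0000,2.5981,-1.5000)
cross product → J_v[:, 1] = (-0.0000,-1.5000,-2.5981)
J_ω[:, 1] = z_1
entry J[3][1] = -1.0000

-1.000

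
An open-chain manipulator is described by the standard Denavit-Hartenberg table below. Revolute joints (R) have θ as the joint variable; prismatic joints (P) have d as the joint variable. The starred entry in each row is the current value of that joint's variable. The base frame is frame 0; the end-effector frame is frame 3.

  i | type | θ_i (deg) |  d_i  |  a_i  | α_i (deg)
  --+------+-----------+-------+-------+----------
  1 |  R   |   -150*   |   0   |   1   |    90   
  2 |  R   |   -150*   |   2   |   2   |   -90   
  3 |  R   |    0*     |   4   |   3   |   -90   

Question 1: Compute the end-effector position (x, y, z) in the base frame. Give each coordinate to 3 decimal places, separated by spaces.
after link 1: o_1 = (-0.8660, -0.5000, 0.0000)
after link 2: o_2 = (-0.3660, 2.0981, -1.0000)
after link 3: o_3 = (0.1519, 2.3971, -5.9641)

0.152 2.397 -5.964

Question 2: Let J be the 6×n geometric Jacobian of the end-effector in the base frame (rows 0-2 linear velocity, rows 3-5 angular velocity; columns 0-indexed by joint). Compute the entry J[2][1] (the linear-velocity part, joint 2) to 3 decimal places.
axis z_1 = (-0.5000,0.8660,0.0000); lever o_n−o_1 = (1.0179,2.8971,-5.9641)
cross product → J_v[:, 1] = (-5.1651,-2.9821,-2.3301)
J_ω[:, 1] = z_1
entry J[2][1] = -2.3301

-2.330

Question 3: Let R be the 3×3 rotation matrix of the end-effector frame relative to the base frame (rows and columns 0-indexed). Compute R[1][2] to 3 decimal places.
End-effector z-axis (col 2 of R) = (0.5000,-0.8660,-0.0000)
R[1][2] = -0.8660

-0.866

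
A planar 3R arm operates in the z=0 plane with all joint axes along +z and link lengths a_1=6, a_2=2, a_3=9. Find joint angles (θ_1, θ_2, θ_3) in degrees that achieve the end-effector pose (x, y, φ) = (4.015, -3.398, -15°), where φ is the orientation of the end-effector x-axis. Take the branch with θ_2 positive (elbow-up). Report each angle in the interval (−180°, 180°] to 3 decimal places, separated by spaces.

175.728 135.002 34.270

wrist centre = target − a_3·(cos φ, sin φ) = (-4.6783, -1.0686)
cos θ_2 = (23.0288−6²−2²)/(2·6·2) = -0.7071; θ_2 = 135.0023° (elbow-up)
β = atan2(-1.0686,-4.6783) = -167.1332°; ψ = atan2(1.4142,4.5857) = 17.1388°
θ_1 = β − ψ = -184.2720°
θ_3 = φ − θ_1 − θ_2 = 34.2697° (wrapped to (-180°,180°])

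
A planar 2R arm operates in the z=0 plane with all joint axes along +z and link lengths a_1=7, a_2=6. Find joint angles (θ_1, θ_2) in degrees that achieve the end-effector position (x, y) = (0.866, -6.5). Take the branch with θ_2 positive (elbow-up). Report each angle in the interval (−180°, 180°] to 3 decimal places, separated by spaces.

cos θ_2 = (43.0000−7²−6²)/(2·7·6) = -0.5000; θ_2 = 120.0000° (elbow-up)
β = atan2(-6.5000,0.8660) = -82.4111°; ψ = atan2(5.1962,4.0000) = 52.4109°
θ_1 = β − ψ = -134.8221°

-134.822 120.000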